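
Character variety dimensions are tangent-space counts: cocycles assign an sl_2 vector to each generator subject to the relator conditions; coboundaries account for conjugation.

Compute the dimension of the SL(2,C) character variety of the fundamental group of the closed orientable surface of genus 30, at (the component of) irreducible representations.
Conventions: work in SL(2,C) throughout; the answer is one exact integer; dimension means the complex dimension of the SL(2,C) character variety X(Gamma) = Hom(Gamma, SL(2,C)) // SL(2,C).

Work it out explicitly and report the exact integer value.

The genus-30 surface group: 2g = 60 generators, one relator prod [a_i, b_i].
Unconstrained cocycle data is one sl_2 vector per generator (180 dimensions), cut by the relator condition d_2(z) = 0.
H^2 = coker(d_2) is dual to H^0 = 0 at irreducible rho (Poincare duality), so d_2 is onto: dim Z^1 = 177.
Coboundaries contribute dim B^1 = 3 (injective at irreducible rho).
dim H^1 = 177 - 3 = 174 = dim X.

174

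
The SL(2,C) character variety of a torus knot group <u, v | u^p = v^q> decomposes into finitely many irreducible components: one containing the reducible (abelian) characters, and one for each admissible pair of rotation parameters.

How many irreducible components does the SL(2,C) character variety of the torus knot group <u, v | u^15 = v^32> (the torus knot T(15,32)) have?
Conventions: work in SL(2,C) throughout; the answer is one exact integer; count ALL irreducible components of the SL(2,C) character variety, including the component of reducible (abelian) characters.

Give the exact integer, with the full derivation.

218

Gamma = < u, v | u^15 = v^32 > (torus knot T(15,32)); the central element u^15 = v^32 acts as +I or -I in any irreducible SL(2,C) representation.
So on each irreducible component the traces are pinned: tr(u) = 2*cos(pi*alpha/15) with 1 <= alpha <= 14, tr(v) = 2*cos(pi*beta/32) with 1 <= beta <= 31.
u^15 = (-1)^alpha I and v^32 = (-1)^beta I must agree, so alpha and beta have equal parity.
count pairs: odd alpha (7 choices) x odd beta (16), plus even alpha (7) x even beta (15): 7*16 + 7*15 = 217.
That is 217 components of irreducible characters, and with the reducible (abelian) component the total is 218.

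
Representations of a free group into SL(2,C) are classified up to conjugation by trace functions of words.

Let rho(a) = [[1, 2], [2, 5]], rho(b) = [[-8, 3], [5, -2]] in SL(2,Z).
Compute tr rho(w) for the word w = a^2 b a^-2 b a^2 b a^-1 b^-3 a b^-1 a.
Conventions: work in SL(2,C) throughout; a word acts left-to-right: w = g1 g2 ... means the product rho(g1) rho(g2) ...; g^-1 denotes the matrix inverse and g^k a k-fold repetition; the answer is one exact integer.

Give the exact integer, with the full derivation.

rho(a) = [[1, 2], [2, 5]]
... * rho(a) = [[1, 2], [2, 5]]  ->  [[5, 12], [12, 29]]
... * rho(b) = [[-8, 3], [5, -2]]  ->  [[20, -9], [49, -22]]
... * rho(a^-1) = [[5, -2], [-2, 1]]  ->  [[118, -49], [289, -120]]
... * rho(a^-1) = [[5, -2], [-2, 1]]  ->  [[688, -285], [1685, -698]]
... * rho(b) = [[-8, 3], [5, -2]]  ->  [[-6929, 2634], [-16970, 6451]]
... * rho(a) = [[1, 2], [2, 5]]  ->  [[-1661, -688], [-4068, -1685]]
... * rho(a) = [[1, 2], [2, 5]]  ->  [[-3037, -6762], [-7438, -16561]]
... * rho(b) = [[-8, 3], [5, -2]]  ->  [[-9514, 4413], [-23301, 10808]]
... * rho(a^-1) = [[5, -2], [-2, 1]]  ->  [[-56396, 23441], [-138121, 57410]]
... * rho(b^-1) = [[-2, -3], [-5, -8]]  ->  [[-4413, -18340], [-10808, -44917]]
... * rho(b^-1) = [[-2, -3], [-5, -8]]  ->  [[100526, 159959], [246201, 391760]]
... * rho(b^-1) = [[-2, -3], [-5, -8]]  ->  [[-1000847, -1581250], [-2451202, -3872683]]
... * rho(a) = [[1, 2], [2, 5]]  ->  [[-4163347, -9907944], [-10196568, -24265819]]
... * rho(b^-1) = [[-2, -3], [-5, -8]]  ->  [[57866414, 91753593], [141722231, 224716256]]
... * rho(a) = [[1, 2], [2, 5]]  ->  [[241373600, 574500793], [591154743, 1407025742]]
tr = 241373600 + 1407025742 = 1648399342

1648399342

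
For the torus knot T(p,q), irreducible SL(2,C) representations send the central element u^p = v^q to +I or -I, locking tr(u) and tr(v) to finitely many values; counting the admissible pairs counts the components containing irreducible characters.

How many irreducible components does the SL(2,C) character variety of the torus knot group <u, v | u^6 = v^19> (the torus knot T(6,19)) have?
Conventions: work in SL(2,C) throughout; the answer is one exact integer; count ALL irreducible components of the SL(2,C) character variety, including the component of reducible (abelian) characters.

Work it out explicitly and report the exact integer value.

46

In the torus knot group T(6,19), u^6 = v^19 is central, so an irreducible representation sends it to +I or -I (Schur).
This locks tr(u) to 2*cos(pi*alpha/6), alpha in 1..5, and tr(v) to 2*cos(pi*beta/19), beta in 1..18, on each component of irreducible characters.
u^6 = (-1)^alpha I and v^19 = (-1)^beta I must agree, so alpha and beta have equal parity.
count pairs: odd alpha (3 choices) x odd beta (9), plus even alpha (2) x even beta (9): 3*9 + 2*9 = 45.
Total: 45 irreducible-character components + 1 reducible (abelian) component = 46.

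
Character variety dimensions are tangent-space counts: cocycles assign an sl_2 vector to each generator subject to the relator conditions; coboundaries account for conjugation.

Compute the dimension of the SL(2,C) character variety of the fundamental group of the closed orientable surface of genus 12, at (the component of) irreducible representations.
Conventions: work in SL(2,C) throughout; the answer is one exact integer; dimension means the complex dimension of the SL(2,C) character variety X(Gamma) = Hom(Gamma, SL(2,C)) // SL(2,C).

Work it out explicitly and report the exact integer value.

66

The genus-12 surface group: 2g = 24 generators, one relator prod [a_i, b_i].
Unconstrained cocycle data is one sl_2 vector per generator (72 dimensions), cut by the relator condition d_2(z) = 0.
H^2 = coker(d_2) is dual to H^0 = 0 at irreducible rho (Poincare duality), so d_2 is onto: dim Z^1 = 69.
As always at irreducible rho, dim B^1 = 3.
dim X = dim H^1 = 69 - 3 = 66.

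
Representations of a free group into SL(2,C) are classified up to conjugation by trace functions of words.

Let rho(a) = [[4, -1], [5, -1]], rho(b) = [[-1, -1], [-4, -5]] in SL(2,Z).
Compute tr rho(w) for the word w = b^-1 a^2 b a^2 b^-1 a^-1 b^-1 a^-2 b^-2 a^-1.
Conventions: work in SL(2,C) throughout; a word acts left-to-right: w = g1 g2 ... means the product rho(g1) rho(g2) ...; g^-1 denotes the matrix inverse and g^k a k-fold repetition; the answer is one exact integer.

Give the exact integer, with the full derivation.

rho(b^-1) = [[-5, 1], [4, -1]]
... * rho(a) = [[4, -1], [5, -1]]  ->  [[-15, 4], [11, -3]]
... * rho(a) = [[4, -1], [5, -1]]  ->  [[-40, 11], [29, -8]]
... * rho(b) = [[-1, -1], [-4, -5]]  ->  [[-4, -15], [3, 11]]
... * rho(a) = [[4, -1], [5, -1]]  ->  [[-91, 19], [67, -14]]
... * rho(a) = [[4, -1], [5, -1]]  ->  [[-269, 72], [198, -53]]
... * rho(b^-1) = [[-5, 1], [4, -1]]  ->  [[1633, -341], [-1202, 251]]
... * rho(a^-1) = [[-1, 1], [-5, 4]]  ->  [[72, 269], [-53, -198]]
... * rho(b^-1) = [[-5, 1], [4, -1]]  ->  [[716, -197], [-527, 145]]
... * rho(a^-1) = [[-1, 1], [-5, 4]]  ->  [[269, -72], [-198, 53]]
... * rho(a^-1) = [[-1, 1], [-5, 4]]  ->  [[91, -19], [-67, 14]]
... * rho(b^-1) = [[-5, 1], [4, -1]]  ->  [[-531, 110], [391, -81]]
... * rho(b^-1) = [[-5, 1], [4, -1]]  ->  [[3095, -641], [-2279, 472]]
... * rho(a^-1) = [[-1, 1], [-5, 4]]  ->  [[110, 531], [-81, -391]]
tr = 110 + -391 = -281

-281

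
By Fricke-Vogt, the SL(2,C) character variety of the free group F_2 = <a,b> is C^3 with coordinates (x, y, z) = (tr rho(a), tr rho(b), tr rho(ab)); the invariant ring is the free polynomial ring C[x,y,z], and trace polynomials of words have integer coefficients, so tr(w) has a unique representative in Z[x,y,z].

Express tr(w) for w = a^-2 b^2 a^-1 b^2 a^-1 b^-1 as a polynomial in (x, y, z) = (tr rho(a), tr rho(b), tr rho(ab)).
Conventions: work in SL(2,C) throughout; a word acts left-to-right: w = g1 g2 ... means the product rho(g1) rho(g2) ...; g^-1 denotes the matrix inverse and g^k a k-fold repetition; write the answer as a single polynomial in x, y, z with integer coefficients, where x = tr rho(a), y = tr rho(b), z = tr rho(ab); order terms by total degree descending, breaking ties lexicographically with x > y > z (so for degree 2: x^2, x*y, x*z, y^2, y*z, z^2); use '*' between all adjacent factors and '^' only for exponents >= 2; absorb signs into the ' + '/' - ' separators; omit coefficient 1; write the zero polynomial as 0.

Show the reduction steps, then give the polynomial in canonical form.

trace(b^2) = trace(b) trace(b) - trace(1) = y^2 - 2
trace(b^3) = trace(b) trace(b^2) - trace(b) = y^3 - 3*y
trace(b^4) = trace(b) trace(b^3) - trace(b^2) = y^4 - 4*y^2 + 2
trace(b a b) = trace(b) trace(a b) - trace(a) = y*z - x
trace(b^2 a b) = trace(b) trace(b a b) - trace(b a) = y^2*z - x*y - z
trace(b^4 a) = trace(b) trace(b^2 a b) - trace(b^2 a) = y^3*z - x*y^2 - 2*y*z + x
trace(a^-1 b^4) = trace(b^4) trace(a) - trace(b^4 a) = x*y^4 - y^3*z - 3*x*y^2 + 2*y*z + x
trace(b^4 a^-2) = trace(a^-1 b^4) trace(a) - trace(a^-1 b^4 a) = x^2*y^4 - x*y^3*z - 3*x^2*y^2 - y^4 + 2*x*y*z + x^2 + 4*y^2 - 2
trace(a^-2 b^4 a^-1) = trace(b^4 a^-2) trace(a) - trace(b^4 a^-1) = x^3*y^4 - x^2*y^3*z - 3*x^3*y^2 - 2*x*y^4 + 2*x^2*y*z + y^3*z + x^3 + 7*x*y^2 - 2*y*z - 3*x
trace(b^5) = trace(b) trace(b^4) - trace(b^3) = y^5 - 5*y^3 + 5*y
trace(b^5 a) = trace(b) trace(b a b^3) - trace(b a b^2) = y^4*z - x*y^3 - 3*y^2*z + 2*x*y + z
trace(a^-1 b^5) = trace(b^5) trace(a) - trace(b^5 a) = x*y^5 - y^4*z - 4*x*y^3 + 3*y^2*z + 3*x*y - z
trace(b a^-2 b^4) = trace(a^-1 b^5) trace(a) - trace(a^-1 b^5 a) = x^2*y^5 - x*y^4*z - 4*x^2*y^3 - y^5 + 3*x*y^2*z + 3*x^2*y + 5*y^3 - x*z - 5*y
trace(a b a b) = trace(b a) trace(b a) - trace(1)   [split at repeated b] = z^2 - 2
trace(a b a) = trace(a) trace(b a) - trace(b) = x*z - y
trace(a b a b^2) = trace(b) trace(a b a b) - trace(a b a) = y*z^2 - x*z - y
trace(b^2 a b a b) = trace(b) trace(a b a b^2) - trace(a b a b) = y^2*z^2 - x*y*z - y^2 - z^2 + 2
trace(b^4 a b a) = trace(b) trace(b^2 a b a b) - trace(b^2 a b a) = y^3*z^2 - x*y^2*z - y^3 - 2*y*z^2 + x*z + 3*y
trace(b^4 a b a^-1) = trace(b^4 a b) trace(a) - trace(b^4 a b a) = x*y^4*z - x^2*y^3 - y^3*z^2 - 2*x*y^2*z + 2*x^2*y + y^3 + 2*y*z^2 - 3*y
trace(b a^-2 b^4 a) = trace(b^4 a b a^-1) trace(a) - trace(b^4 a b) = x^2*y^4*z - x^3*y^3 - x*y^3*z^2 - 2*x^2*y^2*z - y^4*z + 2*x^3*y + 2*x*y^3 + 2*x*y*z^2 + 3*y^2*z - 5*x*y - z
trace(a^-2 b^4 a^-1 b) = trace(b a^-2 b^4) trace(a) - trace(b a^-2 b^4 a) = x^3*y^5 - 2*x^2*y^4*z - 3*x^3*y^3 - x*y^5 + x*y^3*z^2 + 5*x^2*y^2*z + y^4*z + x^3*y + 3*x*y^3 - 2*x*y*z^2 - x^2*z - 3*y^2*z + z
trace(b^2 a^-1 b^-1 a^-2 b^2) = trace(a^-2 b^4 a^-1) trace(b) - trace(a^-2 b^4 a^-1 b) = x^2*y^4*z - x*y^5 - x*y^3*z^2 - 3*x^2*y^2*z + 4*x*y^3 + 2*x*y*z^2 + x^2*z + y^2*z - 3*x*y - z
trace(b a b^2 a^-1) = trace(b a b^2) trace(a) - trace(b a b^2 a) = x*y^2*z - x^2*y - y*z^2 + y
trace(a b^2 a) = trace(a) trace(b^2 a) - trace(b^2) = x*y*z - x^2 - y^2 + 2
trace(b^2 a b^2 a) = trace(b) trace(a b^2 a b) - trace(a b^2 a) = y^2*z^2 - 2*x*y*z + x^2 - 2
trace(a b^2 a b^2 a) = trace(a) trace(b^2 a b^2 a) - trace(b^2 a b^2) = x*y^2*z^2 - 2*x^2*y*z - y^3*z + x^3 + x*y^2 + 2*y*z - 3*x
trace(a b a b a b) = trace(b a b a) trace(b a) - trace(a b)   [split at repeated b] = z^3 - 3*z
trace(a b a b a) = trace(a) trace(b a b a) - trace(b a b) = x*z^2 - y*z - x
trace(a b^2 a b a b) = trace(b) trace(a b a b a b) - trace(a b a b a) = y*z^3 - x*z^2 - 2*y*z + x
trace(a b^2 a b a) = trace(a) trace(b^2 a b a) - trace(b^2 a b) = x*y*z^2 - x^2*z - y^2*z + z
trace(a b^2 a b^2 a b) = trace(b) trace(a b^2 a b a b) - trace(a b^2 a b a) = y^2*z^3 - 2*x*y*z^2 + x^2*z - y^2*z + x*y - z
trace(b^-1 a b^2 a b^2 a) = trace(a b^2 a b^2 a) trace(b) - trace(a b^2 a b^2 a b) = x*y^3*z^2 - 2*x^2*y^2*z - y^4*z - y^2*z^3 + x^3*y + x*y^3 + 2*x*y*z^2 - x^2*z + 3*y^2*z - 4*x*y + z
trace(b^2 a b^2 a^-1 b^-1 a) = trace(b^-1 a b^2 a b^2) trace(a) - trace(b^-1 a b^2 a b^2 a) = -x*y^3*z^2 + 2*x^2*y^2*z + y^4*z + y^2*z^3 - x^3*y - x*y^3 - x*y*z^2 - 3*y^2*z + 3*x*y - z
trace(a^-1 b^2 a b^2 a^-1 b^-1) = trace(b^2 a b^2 a^-1 b^-1) trace(a) - trace(b^2 a b^2 a^-1 b^-1 a) = x*y^3*z^2 - x^2*y^2*z - y^4*z - y^2*z^3 + x*y^3 + 3*y^2*z - 2*x*y + z
trace(b^2 a^-1 b^-1 a^-2 b^2 a) = trace(a^-1 b^2 a b^2 a^-1 b^-1) trace(a) - trace(a^-1 b^2 a b^2 a^-1 b^-1 a) = x^2*y^3*z^2 - x^3*y^2*z - x*y^4*z - x*y^2*z^3 + x^2*y^3 + 2*x*y^2*z - x^2*y + y*z^2 + x*z - y
trace(a^-2 b^2 a^-1 b^2 a^-1 b^-1) = trace(b^2 a^-1 b^-1 a^-2 b^2) trace(a) - trace(b^2 a^-1 b^-1 a^-2 b^2 a) = x^3*y^4*z - x^2*y^5 - 2*x^2*y^3*z^2 - 2*x^3*y^2*z + x*y^4*z + x*y^2*z^3 + 3*x^2*y^3 + 2*x^2*y*z^2 + x^3*z - x*y^2*z - 2*x^2*y - y*z^2 - 2*x*z + y

x^3*y^4*z - x^2*y^5 - 2*x^2*y^3*z^2 - 2*x^3*y^2*z + x*y^4*z + x*y^2*z^3 + 3*x^2*y^3 + 2*x^2*y*z^2 + x^3*z - x*y^2*z - 2*x^2*y - y*z^2 - 2*x*z + y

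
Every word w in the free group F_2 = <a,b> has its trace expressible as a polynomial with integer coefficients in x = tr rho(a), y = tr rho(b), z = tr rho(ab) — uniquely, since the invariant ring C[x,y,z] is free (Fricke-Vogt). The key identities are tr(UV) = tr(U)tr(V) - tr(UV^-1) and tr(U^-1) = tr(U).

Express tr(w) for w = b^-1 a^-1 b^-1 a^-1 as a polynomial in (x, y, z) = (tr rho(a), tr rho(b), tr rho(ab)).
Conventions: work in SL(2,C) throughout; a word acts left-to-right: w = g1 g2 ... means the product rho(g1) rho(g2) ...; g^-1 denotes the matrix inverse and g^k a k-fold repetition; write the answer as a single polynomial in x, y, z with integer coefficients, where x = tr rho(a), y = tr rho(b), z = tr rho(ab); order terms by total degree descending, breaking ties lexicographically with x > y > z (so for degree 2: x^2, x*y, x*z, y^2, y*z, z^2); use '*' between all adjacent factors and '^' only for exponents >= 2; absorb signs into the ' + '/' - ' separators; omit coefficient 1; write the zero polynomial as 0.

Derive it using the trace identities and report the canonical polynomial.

z^2 - 2

so tr(a^-1) = tr(a) = x
so tr(a^-1 b) = tr(b)*tr(a) - tr(b a)  (eliminate a^-1) = x*y - z
tr(a^-1 b^-1) = tr(a^-1)*tr(b) - tr(a^-1 b)  (eliminate b^-1) = z
so tr(b^-1 a^-1 b^-1) = tr(a^-1 b^-1)*tr(b) - tr(a^-1)  (eliminate b^-1) = y*z - x
reduce: tr(b a b a) = tr(a b)*tr(a b) - tr(1)  (split on a) = z^2 - 2
so tr(a b a^-1 b) = tr(b a b)*tr(a) - tr(b a b a)  (eliminate a^-1) = x*y*z - x^2 - z^2 + 2
tr(a^-1 b^-1 a b) = tr(a b a^-1)*tr(b) - tr(a b a^-1 b)  (eliminate b^-1) = -x*y*z + x^2 + y^2 + z^2 - 2
so tr(b^-1 a^-1 b^-1 a) = tr(a^-1 b^-1 a)*tr(b) - tr(a^-1 b^-1 a b)  (eliminate b^-1) = x*y*z - x^2 - z^2 + 2
so tr(b^-1 a^-1 b^-1 a^-1) = tr(b^-1 a^-1 b^-1)*tr(a) - tr(b^-1 a^-1 b^-1 a)  (eliminate a^-1) = z^2 - 2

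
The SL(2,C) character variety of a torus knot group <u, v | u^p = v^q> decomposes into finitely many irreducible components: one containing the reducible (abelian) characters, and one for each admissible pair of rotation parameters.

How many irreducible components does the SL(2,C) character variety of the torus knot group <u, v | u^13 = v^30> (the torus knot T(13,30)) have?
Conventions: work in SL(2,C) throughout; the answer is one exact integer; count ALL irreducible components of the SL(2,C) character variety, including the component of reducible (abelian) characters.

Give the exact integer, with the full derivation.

Gamma = < u, v | u^13 = v^30 > (torus knot T(13,30)); the central element u^13 = v^30 acts as +I or -I in any irreducible SL(2,C) representation.
On an irreducible component, tr(u) is locked at 2*cos(pi*alpha/13) for some alpha in 1..12, and tr(v) at 2*cos(pi*beta/30) for some beta in 1..29.
The two central values (-1)^alpha I and (-1)^beta I must be the same matrix, so alpha and beta share a parity.
Enumerate parity-matched pairs: 6*15 odd-odd plus 6*14 even-even gives 174.
Total: 174 irreducible-character components + 1 reducible (abelian) component = 175.

175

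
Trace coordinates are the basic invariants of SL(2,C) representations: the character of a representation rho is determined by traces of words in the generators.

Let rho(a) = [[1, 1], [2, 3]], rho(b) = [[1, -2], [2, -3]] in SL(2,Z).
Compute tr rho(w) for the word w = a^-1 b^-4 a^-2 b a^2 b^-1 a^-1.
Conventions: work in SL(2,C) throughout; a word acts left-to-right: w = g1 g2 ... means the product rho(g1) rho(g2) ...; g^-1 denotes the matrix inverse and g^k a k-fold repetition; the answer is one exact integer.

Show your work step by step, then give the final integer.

rho(a^-1) = [[3, -1], [-2, 1]]
... * rho(b^-1) = [[-3, 2], [-2, 1]]  ->  [[-7, 5], [4, -3]]
... * rho(b^-1) = [[-3, 2], [-2, 1]]  ->  [[11, -9], [-6, 5]]
... * rho(b^-1) = [[-3, 2], [-2, 1]]  ->  [[-15, 13], [8, -7]]
... * rho(b^-1) = [[-3, 2], [-2, 1]]  ->  [[19, -17], [-10, 9]]
... * rho(a^-1) = [[3, -1], [-2, 1]]  ->  [[91, -36], [-48, 19]]
... * rho(a^-1) = [[3, -1], [-2, 1]]  ->  [[345, -127], [-182, 67]]
... * rho(b) = [[1, -2], [2, -3]]  ->  [[91, -309], [-48, 163]]
... * rho(a) = [[1, 1], [2, 3]]  ->  [[-527, -836], [278, 441]]
... * rho(a) = [[1, 1], [2, 3]]  ->  [[-2199, -3035], [1160, 1601]]
... * rho(b^-1) = [[-3, 2], [-2, 1]]  ->  [[12667, -7433], [-6682, 3921]]
... * rho(a^-1) = [[3, -1], [-2, 1]]  ->  [[52867, -20100], [-27888, 10603]]
tr = 52867 + 10603 = 63470

63470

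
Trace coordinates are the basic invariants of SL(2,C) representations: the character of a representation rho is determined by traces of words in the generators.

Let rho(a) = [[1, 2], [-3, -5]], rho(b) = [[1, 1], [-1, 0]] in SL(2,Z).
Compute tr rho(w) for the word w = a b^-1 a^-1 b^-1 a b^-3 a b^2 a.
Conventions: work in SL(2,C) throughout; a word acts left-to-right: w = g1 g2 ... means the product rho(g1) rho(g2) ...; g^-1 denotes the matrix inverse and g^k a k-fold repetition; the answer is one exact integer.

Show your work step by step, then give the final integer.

-52

rho(a) = [[1, 2], [-3, -5]]
... * rho(b^-1) = [[0, -1], [1, 1]]  ->  [[2, 1], [-5, -2]]
... * rho(a^-1) = [[-5, -2], [3, 1]]  ->  [[-7, -3], [19, 8]]
... * rho(b^-1) = [[0, -1], [1, 1]]  ->  [[-3, 4], [8, -11]]
... * rho(a) = [[1, 2], [-3, -5]]  ->  [[-15, -26], [41, 71]]
... * rho(b^-1) = [[0, -1], [1, 1]]  ->  [[-26, -11], [71, 30]]
... * rho(b^-1) = [[0, -1], [1, 1]]  ->  [[-11, 15], [30, -41]]
... * rho(b^-1) = [[0, -1], [1, 1]]  ->  [[15, 26], [-41, -71]]
... * rho(a) = [[1, 2], [-3, -5]]  ->  [[-63, -100], [172, 273]]
... * rho(b) = [[1, 1], [-1, 0]]  ->  [[37, -63], [-101, 172]]
... * rho(b) = [[1, 1], [-1, 0]]  ->  [[100, 37], [-273, -101]]
... * rho(a) = [[1, 2], [-3, -5]]  ->  [[-11, 15], [30, -41]]
tr = -11 + -41 = -52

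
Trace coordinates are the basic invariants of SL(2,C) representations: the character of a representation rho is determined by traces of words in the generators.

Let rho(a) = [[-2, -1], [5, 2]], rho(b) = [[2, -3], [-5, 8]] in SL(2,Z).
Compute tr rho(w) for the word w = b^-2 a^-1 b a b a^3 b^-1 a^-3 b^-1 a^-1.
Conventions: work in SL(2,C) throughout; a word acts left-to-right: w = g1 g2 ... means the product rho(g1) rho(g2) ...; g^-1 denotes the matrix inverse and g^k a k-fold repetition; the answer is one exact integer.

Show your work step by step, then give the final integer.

6020

rho(b^-1) = [[8, 3], [5, 2]]
... * rho(b^-1) = [[8, 3], [5, 2]]  ->  [[79, 30], [50, 19]]
... * rho(a^-1) = [[2, 1], [-5, -2]]  ->  [[8, 19], [5, 12]]
... * rho(b) = [[2, -3], [-5, 8]]  ->  [[-79, 128], [-50, 81]]
... * rho(a) = [[-2, -1], [5, 2]]  ->  [[798, 335], [505, 212]]
... * rho(b) = [[2, -3], [-5, 8]]  ->  [[-79, 286], [-50, 181]]
... * rho(a) = [[-2, -1], [5, 2]]  ->  [[1588, 651], [1005, 412]]
... * rho(a) = [[-2, -1], [5, 2]]  ->  [[79, -286], [50, -181]]
... * rho(a) = [[-2, -1], [5, 2]]  ->  [[-1588, -651], [-1005, -412]]
... * rho(b^-1) = [[8, 3], [5, 2]]  ->  [[-15959, -6066], [-10100, -3839]]
... * rho(a^-1) = [[2, 1], [-5, -2]]  ->  [[-1588, -3827], [-1005, -2422]]
... * rho(a^-1) = [[2, 1], [-5, -2]]  ->  [[15959, 6066], [10100, 3839]]
... * rho(a^-1) = [[2, 1], [-5, -2]]  ->  [[1588, 3827], [1005, 2422]]
... * rho(b^-1) = [[8, 3], [5, 2]]  ->  [[31839, 12418], [20150, 7859]]
... * rho(a^-1) = [[2, 1], [-5, -2]]  ->  [[1588, 7003], [1005, 4432]]
tr = 1588 + 4432 = 6020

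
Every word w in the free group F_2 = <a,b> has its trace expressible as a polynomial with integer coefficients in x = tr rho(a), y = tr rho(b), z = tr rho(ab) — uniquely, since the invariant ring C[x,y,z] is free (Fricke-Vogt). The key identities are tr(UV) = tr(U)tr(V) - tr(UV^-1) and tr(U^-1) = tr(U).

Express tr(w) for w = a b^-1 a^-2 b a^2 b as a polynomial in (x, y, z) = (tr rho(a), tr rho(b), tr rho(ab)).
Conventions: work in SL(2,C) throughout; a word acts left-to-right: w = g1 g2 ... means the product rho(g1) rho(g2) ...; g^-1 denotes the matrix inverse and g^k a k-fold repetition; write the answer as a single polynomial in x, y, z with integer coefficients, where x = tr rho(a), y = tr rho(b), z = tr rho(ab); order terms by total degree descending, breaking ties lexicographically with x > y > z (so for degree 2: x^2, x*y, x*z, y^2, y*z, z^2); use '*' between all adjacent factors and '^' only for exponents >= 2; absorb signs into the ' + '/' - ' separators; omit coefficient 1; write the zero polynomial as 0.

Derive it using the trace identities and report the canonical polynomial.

-x^3*y*z^2 + x^4*z + 2*x^2*y^2*z + x^2*z^3 - x^3*y - x*y^3 - x*y*z^2 - 4*x^2*z + 4*x*y + z

trace(a^2 b) = trace(a) trace(b a) - trace(b) = x*z - y
apply: trace(a^2) = trace(a) trace(a) - trace(1) = x^2 - 2
trace(b a^2 b) = trace(b) trace(a^2 b) - trace(a^2) = x*y*z - x^2 - y^2 + 2
trace(b a b a) = trace(b a) trace(b a) - trace(1) = z^2 - 2
trace(b a b) = trace(b) trace(a b) - trace(a) = y*z - x
apply: trace(a^2 b a b) = trace(a) trace(b a b a) - trace(b a b) = x*z^2 - y*z - x
trace(a^2 b a) = trace(a) trace(b a^2) - trace(b a) = x^2*z - x*y - z
trace(b a^2 b a b) = trace(b) trace(a^2 b a b) - trace(a^2 b a) = x*y*z^2 - x^2*z - y^2*z + z
trace(b a b a b a) = trace(a b a b) trace(a b) - trace(b a) = z^3 - 3*z
trace(b a b a b) = trace(b) trace(a b a b) - trace(a b a) = y*z^2 - x*z - y
use: trace(b a^2 b a b a) = trace(a) trace(b a b a b a) - trace(b a b a b) = x*z^3 - y*z^2 - 2*x*z + y
trace(a^-1 b a^2 b a b) = trace(b a^2 b a b) trace(a) - trace(b a^2 b a b a) = x^2*y*z^2 - x^3*z - x*y^2*z - x*z^3 + y*z^2 + 3*x*z - y
use: trace(a^-1 b a^2 b a b^-1) = trace(a^-1 b a^2 b a) trace(b) - trace(a^-1 b a^2 b a b) = -x^2*y*z^2 + x^3*z + 2*x*y^2*z + x*z^3 - x^2*y - y^3 - y*z^2 - 3*x*z + 3*y
use: trace(a b^-1 a^-2 b a^2 b) = trace(a^-1 b a^2 b a b^-1) trace(a) - trace(a^-1 b a^2 b a b^-1 a) = -x^3*y*z^2 + x^4*z + 2*x^2*y^2*z + x^2*z^3 - x^3*y - x*y^3 - x*y*z^2 - 4*x^2*z + 4*x*y + z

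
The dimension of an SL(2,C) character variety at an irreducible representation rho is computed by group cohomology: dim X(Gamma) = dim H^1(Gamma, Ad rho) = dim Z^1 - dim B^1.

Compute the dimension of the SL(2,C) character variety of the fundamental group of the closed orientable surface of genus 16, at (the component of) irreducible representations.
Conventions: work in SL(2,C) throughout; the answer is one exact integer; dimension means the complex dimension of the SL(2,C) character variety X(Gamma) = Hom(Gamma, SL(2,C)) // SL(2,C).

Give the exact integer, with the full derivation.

90

Gamma = pi_1(Sigma_16) = < a_1, b_1, ..., a_16, b_16 | prod [a_i, b_i] > has 2g = 32 generators and 1 relator.
Unconstrained cocycle data is one sl_2 vector per generator (96 dimensions), cut by the relator condition d_2(z) = 0.
d_2 is surjective at irreducible rho (its cokernel H^2 is dual to H^0 = 0), so dim Z^1 = 96 - 3 = 93.
dim B^1 = 3 (coboundaries, injective at irreducible rho).
dim H^1 = 93 - 3 = 90 = dim X.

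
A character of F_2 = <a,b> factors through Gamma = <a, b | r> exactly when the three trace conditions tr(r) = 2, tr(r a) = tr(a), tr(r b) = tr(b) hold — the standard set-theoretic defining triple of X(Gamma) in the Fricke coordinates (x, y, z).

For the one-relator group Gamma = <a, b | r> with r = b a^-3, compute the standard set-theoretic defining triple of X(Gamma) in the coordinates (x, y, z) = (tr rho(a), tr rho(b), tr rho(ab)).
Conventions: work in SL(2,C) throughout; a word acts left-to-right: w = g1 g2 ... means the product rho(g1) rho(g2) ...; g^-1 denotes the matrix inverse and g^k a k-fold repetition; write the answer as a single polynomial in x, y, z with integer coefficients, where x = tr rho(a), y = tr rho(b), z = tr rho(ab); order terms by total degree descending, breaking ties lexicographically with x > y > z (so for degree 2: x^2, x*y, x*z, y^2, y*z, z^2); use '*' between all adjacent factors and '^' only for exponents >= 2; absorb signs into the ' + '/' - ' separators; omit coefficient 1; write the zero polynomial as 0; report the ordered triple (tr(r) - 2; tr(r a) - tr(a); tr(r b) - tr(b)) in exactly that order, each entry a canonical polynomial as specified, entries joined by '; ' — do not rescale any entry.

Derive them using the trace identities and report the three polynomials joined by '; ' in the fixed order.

use: trace(b a^-1) = trace(b)*trace(a) - trace(b a)  (eliminate a^-1) = x*y - z
apply: trace(a^-2 b) = trace(b a^-1)*trace(a) - trace(b)  (eliminate a^-1) = x^2*y - x*z - y
trace(b a^-3) = trace(a^-2 b)*trace(a) - trace(a^-2 b a)  (eliminate a^-1) = x^3*y - x^2*z - 2*x*y + z
trace(b^2) = trace(b)*trace(b) - trace(1) = y^2 - 2
apply: trace(b^2 a) = trace(b)*trace(a b) - trace(a) = y*z - x
apply: trace(b^2 a^-1) = trace(b^2)*trace(a) - trace(b^2 a) = x*y^2 - y*z - x
trace(a^-1 b^2 a^-1) = trace(b^2 a^-1)*trace(a) - trace(b^2) = x^2*y^2 - x*y*z - x^2 - y^2 + 2
trace(b a^-3 b) = trace(a^-1 b^2 a^-1)*trace(a) - trace(a^-1 b^2) = x^3*y^2 - x^2*y*z - x^3 - 2*x*y^2 + y*z + 3*x
assemble the triple (trace(r) - 2; trace(r a) - x; trace(r b) - y)

x^3*y - x^2*z - 2*x*y + z - 2; x^2*y - x*z - x - y; x^3*y^2 - x^2*y*z - x^3 - 2*x*y^2 + y*z + 3*x - y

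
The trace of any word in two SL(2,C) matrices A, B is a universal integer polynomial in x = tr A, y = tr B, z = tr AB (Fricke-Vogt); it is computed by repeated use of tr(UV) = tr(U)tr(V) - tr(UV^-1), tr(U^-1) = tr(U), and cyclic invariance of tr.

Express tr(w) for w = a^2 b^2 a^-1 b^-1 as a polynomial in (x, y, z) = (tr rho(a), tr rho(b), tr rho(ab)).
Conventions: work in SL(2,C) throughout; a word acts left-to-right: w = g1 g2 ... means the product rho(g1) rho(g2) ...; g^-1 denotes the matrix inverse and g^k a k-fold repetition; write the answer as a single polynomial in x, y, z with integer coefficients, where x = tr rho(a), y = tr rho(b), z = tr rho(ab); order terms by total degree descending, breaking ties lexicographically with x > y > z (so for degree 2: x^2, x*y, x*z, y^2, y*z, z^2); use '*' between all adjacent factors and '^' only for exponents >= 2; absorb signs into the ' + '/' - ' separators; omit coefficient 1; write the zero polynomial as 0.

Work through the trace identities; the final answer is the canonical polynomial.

so tr(a b^2) = tr(b)*tr(a b) - tr(a)  (reduce the b square) = y*z - x
so tr(b^3 a) = tr(b)*tr(a b^2) - tr(a b)  (reduce the b square) = y^2*z - x*y - z
so tr(b^2) = tr(b)*tr(b) - tr(1)  (reduce the b square) = y^2 - 2
tr(b^3) = tr(b)*tr(b^2) - tr(b)  (reduce the b square) = y^3 - 3*y
reduce: tr(b a^2 b^2) = tr(a)*tr(b^3 a) - tr(b^3)  (reduce the a square) = x*y^2*z - x^2*y - y^3 - x*z + 3*y
so tr(b a b a) = tr(a b)*tr(a b) - tr(1)  (split on a) = z^2 - 2
tr(a b a^2 b) = tr(a)*tr(b a b a) - tr(b a b)  (reduce the a square) = x*z^2 - y*z - x
tr(b a^2) = tr(a)*tr(b a) - tr(b)  (reduce the a square) = x*z - y
so tr(a b a^2) = tr(a)*tr(b a^2) - tr(b a)  (reduce the a square) = x^2*z - x*y - z
tr(b a^2 b^2 a) = tr(b)*tr(a b a^2 b) - tr(a b a^2)  (reduce the b square) = x*y*z^2 - x^2*z - y^2*z + z
tr(a^2 b^2 a^-1 b) = tr(b a^2 b^2)*tr(a) - tr(b a^2 b^2 a)  (eliminate a^-1) = x^2*y^2*z - x^3*y - x*y^3 - x*y*z^2 + y^2*z + 3*x*y - z
so tr(a^2 b^2 a^-1 b^-1) = tr(a^2 b^2 a^-1)*tr(b) - tr(a^2 b^2 a^-1 b)  (eliminate b^-1) = -x^2*y^2*z + x^3*y + x*y^3 + x*y*z^2 - 4*x*y + z

-x^2*y^2*z + x^3*y + x*y^3 + x*y*z^2 - 4*x*y + z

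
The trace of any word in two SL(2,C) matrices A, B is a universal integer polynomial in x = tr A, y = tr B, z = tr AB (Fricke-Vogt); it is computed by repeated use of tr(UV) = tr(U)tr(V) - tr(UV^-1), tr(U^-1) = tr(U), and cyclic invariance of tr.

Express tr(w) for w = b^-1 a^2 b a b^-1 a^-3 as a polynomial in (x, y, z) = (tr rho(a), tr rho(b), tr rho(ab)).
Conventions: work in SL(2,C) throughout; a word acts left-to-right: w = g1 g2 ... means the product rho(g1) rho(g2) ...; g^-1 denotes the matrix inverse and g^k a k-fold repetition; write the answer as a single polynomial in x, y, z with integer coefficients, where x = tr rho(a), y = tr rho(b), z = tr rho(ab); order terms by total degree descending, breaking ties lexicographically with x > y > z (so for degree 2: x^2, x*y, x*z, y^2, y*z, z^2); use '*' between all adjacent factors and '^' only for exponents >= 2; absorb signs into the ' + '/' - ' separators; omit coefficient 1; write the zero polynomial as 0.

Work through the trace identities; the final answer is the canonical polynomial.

tr(a b a) = tr(a) * tr(b a) - tr(b) = x*z - y
tr(a b a b) = tr(b a) * tr(b a) - tr(1) = z^2 - 2
reduce: tr(b a b^-1 a) = tr(a b a) * tr(b) - tr(a b a b) = x*y*z - y^2 - z^2 + 2
so tr(b a b^-1 a^-1) = tr(b a b^-1) * tr(a) - tr(b a b^-1 a) = -x*y*z + x^2 + y^2 + z^2 - 2
tr(a^2 b a) = tr(a) * tr(a b a) - tr(a b) = x^2*z - x*y - z
reduce: tr(b a b) = tr(b) * tr(a b) - tr(a) = y*z - x
so tr(b a^2 b a) = tr(a) * tr(b a b a) - tr(b a b) = x*z^2 - y*z - x
so tr(a^2) = tr(a) * tr(a) - tr(1) = x^2 - 2
tr(b a^2 b) = tr(b) * tr(a^2 b) - tr(a^2) = x*y*z - x^2 - y^2 + 2
so tr(a b a^2 b a) = tr(a) * tr(b a^2 b a) - tr(b a^2 b) = x^2*z^2 - 2*x*y*z + y^2 - 2
reduce: tr(b a b a b a) = tr(b a) * tr(b a b a) - tr(b^-1 a^-1) = z^3 - 3*z
so tr(b a b a b) = tr(b) * tr(a b a b) - tr(a b a) = y*z^2 - x*z - y
tr(a b a^2 b a b) = tr(a) * tr(b a b a b a) - tr(b a b a b) = x*z^3 - y*z^2 - 2*x*z + y
so tr(b a^2 b a b^-1 a) = tr(a b a^2 b a) * tr(b) - tr(a b a^2 b a b) = x^2*y*z^2 - 2*x*y^2*z - x*z^3 + y^3 + y*z^2 + 2*x*z - 3*y
tr(a^-1 b a^2 b a b^-1) = tr(b a^2 b a b^-1) * tr(a) - tr(b a^2 b a b^-1 a) = -x^2*y*z^2 + x^3*z + 2*x*y^2*z + x*z^3 - x^2*y - y^3 - y*z^2 - 3*x*z + 3*y
tr(a^-1 b a^2 b a b^-1 a^-1) = tr(a^-1 b a^2 b a b^-1) * tr(a) - tr(a^-1 b a^2 b a b^-1 a) = -x^3*y*z^2 + x^4*z + 2*x^2*y^2*z + x^2*z^3 - x^3*y - x*y^3 - x*y*z^2 - 4*x^2*z + 4*x*y + z
so tr(a^2 b a b^-1 a^-3 b) = tr(a^-1 b a^2 b a b^-1 a^-1) * tr(a) - tr(a^-1 b a^2 b a b^-1) = -x^4*y*z^2 + x^5*z + 2*x^3*y^2*z + x^3*z^3 - x^4*y - x^2*y^3 - 5*x^3*z - 2*x*y^2*z - x*z^3 + 5*x^2*y + y^3 + y*z^2 + 4*x*z - 3*y
reduce: tr(b^-1 a^2 b a b^-1 a^-3) = tr(a^2 b a b^-1 a^-3) * tr(b) - tr(a^2 b a b^-1 a^-3 b) = x^4*y*z^2 - x^5*z - 2*x^3*y^2*z - x^3*z^3 + x^4*y + x^2*y^3 + 5*x^3*z + x*y^2*z + x*z^3 - 4*x^2*y - 4*x*z + y

x^4*y*z^2 - x^5*z - 2*x^3*y^2*z - x^3*z^3 + x^4*y + x^2*y^3 + 5*x^3*z + x*y^2*z + x*z^3 - 4*x^2*y - 4*x*z + y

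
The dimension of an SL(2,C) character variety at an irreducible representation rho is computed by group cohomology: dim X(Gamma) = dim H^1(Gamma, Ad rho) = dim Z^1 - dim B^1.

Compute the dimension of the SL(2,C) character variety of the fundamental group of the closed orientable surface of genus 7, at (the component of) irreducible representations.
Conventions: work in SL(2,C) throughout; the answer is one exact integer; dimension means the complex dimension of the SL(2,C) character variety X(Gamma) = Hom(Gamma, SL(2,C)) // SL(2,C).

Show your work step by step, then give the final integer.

pi_1 of the closed genus-7 surface has 14 generators bound by the single product-of-commutators relator.
Unconstrained cocycle data is one sl_2 vector per generator (42 dimensions), cut by the relator condition d_2(z) = 0.
d_2 is surjective at irreducible rho (its cokernel H^2 is dual to H^0 = 0), so dim Z^1 = 42 - 3 = 39.
Coboundaries contribute dim B^1 = 3 (injective at irreducible rho).
dim X = dim H^1 = 39 - 3 = 36.

36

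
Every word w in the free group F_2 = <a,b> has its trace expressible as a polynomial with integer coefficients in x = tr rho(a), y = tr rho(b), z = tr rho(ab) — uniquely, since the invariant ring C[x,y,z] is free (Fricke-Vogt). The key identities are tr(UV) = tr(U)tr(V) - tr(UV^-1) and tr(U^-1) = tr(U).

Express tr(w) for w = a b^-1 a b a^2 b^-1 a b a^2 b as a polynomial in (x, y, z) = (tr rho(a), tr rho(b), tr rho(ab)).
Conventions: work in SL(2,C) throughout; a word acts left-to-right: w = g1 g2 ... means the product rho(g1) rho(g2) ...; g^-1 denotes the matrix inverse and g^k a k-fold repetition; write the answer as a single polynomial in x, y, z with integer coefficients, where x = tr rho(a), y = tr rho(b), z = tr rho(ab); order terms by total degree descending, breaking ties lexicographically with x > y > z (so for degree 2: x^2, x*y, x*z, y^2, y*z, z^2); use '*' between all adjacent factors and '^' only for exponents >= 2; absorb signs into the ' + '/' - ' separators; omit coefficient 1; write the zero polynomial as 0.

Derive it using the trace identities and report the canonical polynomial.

x^4*y^2*z^3 - 3*x^3*y^3*z^2 - 2*x^3*y*z^4 + 3*x^2*y^4*z + 4*x^2*y^2*z^3 + x^2*z^5 + 3*x^3*y*z^2 - x*y^5 - 2*x*y^3*z^2 - x*y*z^4 - 7*x^2*y^2*z - 3*x^2*z^3 + 4*x*y^3 + 4*x*y*z^2 + 2*x^2*z - 3*x*y - z

apply: tr(b a b a) = tr(a b) * tr(a b) - tr(1)   [split at a repeated a] = z^2 - 2
tr(b a b a b a) = tr(b a b a) * tr(b a) - tr(a b)   [split at a repeated b] = z^3 - 3*z
tr(a b a) = tr(a) * tr(b a) - tr(b)   [square of a] = x*z - y
tr(b a b a b) = tr(b) * tr(a b a b) - tr(a b a)   [square of b] = y*z^2 - x*z - y
tr(b a b a^2 b a) = tr(a) * tr(b a b a b a) - tr(b a b a b)   [square of a] = x*z^3 - y*z^2 - 2*x*z + y
use: tr(b a b) = tr(b) * tr(a b) - tr(a)   [square of b] = y*z - x
tr(a b a^2 b) = tr(a) * tr(b a b a) - tr(b a b)   [square of a] = x*z^2 - y*z - x
tr(a b a^2) = tr(a) * tr(a b a) - tr(a b)   [square of a] = x^2*z - x*y - z
tr(b a b a^2 b) = tr(b) * tr(a b a^2 b) - tr(a b a^2)   [square of b] = x*y*z^2 - x^2*z - y^2*z + z
tr(b a^2 b a^2 b a) = tr(a) * tr(b a b a^2 b a) - tr(b a b a^2 b)   [square of a] = x^2*z^3 - 2*x*y*z^2 - x^2*z + y^2*z + x*y - z
use: tr(b^2 a^2 b a) = tr(b) * tr(a^2 b a b) - tr(a^2 b a)   [square of b] = x*y*z^2 - x^2*z - y^2*z + z
tr(b^3 a) = tr(b) * tr(a b^2) - tr(a b)   [square of b] = y^2*z - x*y - z
tr(b^2) = tr(b) * tr(b) - tr(1)   [square of b] = y^2 - 2
tr(b^3) = tr(b) * tr(b^2) - tr(b)   [square of b] = y^3 - 3*y
tr(b^2 a^2 b) = tr(a) * tr(b^3 a) - tr(b^3)   [square of a] = x*y^2*z - x^2*y - y^3 - x*z + 3*y
apply: tr(b a^2 b a^2 b) = tr(a) * tr(b^2 a^2 b a) - tr(b^2 a^2 b)   [square of a] = x^2*y*z^2 - x^3*z - 2*x*y^2*z + x^2*y + y^3 + 2*x*z - 3*y
tr(b a^2 b a^2 b a^2) = tr(a) * tr(b a^2 b a^2 b a) - tr(b a^2 b a^2 b)   [square of a] = x^3*z^3 - 3*x^2*y*z^2 + 3*x*y^2*z - y^3 - 3*x*z + 3*y
use: tr(a b a^3 b a^2 b a) = tr(a) * tr(b a^2 b a^2 b a^2) - tr(b a^2 b a^2 b a)   [square of a] = x^4*z^3 - 3*x^3*y*z^2 + 3*x^2*y^2*z - x^2*z^3 - x*y^3 + 2*x*y*z^2 - 2*x^2*z - y^2*z + 2*x*y + z
apply: tr(b a b a b a b a) = tr(a b) * tr(a b a b a b) - tr(a^-1 b^-1 a^-1 b^-1)   [split at a repeated a] = z^4 - 4*z^2 + 2
use: tr(b a b a b a b) = tr(b) * tr(a b a b a b) - tr(a b a b a)   [square of b] = y*z^3 - x*z^2 - 2*y*z + x
tr(b a^2 b a b a b a) = tr(a) * tr(b a b a b a b a) - tr(b a b a b a b)   [square of a] = x*z^4 - y*z^3 - 3*x*z^2 + 2*y*z + x
tr(b a b a b^2) = tr(b) * tr(a b a b^2) - tr(a b a b)   [square of b] = y^2*z^2 - x*y*z - y^2 - z^2 + 2
tr(b a^2 b a b a b) = tr(a) * tr(b a b a b^2 a) - tr(b a b a b^2)   [square of a] = x*y*z^3 - x^2*z^2 - y^2*z^2 - x*y*z + x^2 + y^2 + z^2 - 2
tr(b a^2 b a b a b a^2) = tr(a) * tr(b a^2 b a b a b a) - tr(b a^2 b a b a b)   [square of a] = x^2*z^4 - 2*x*y*z^3 - 2*x^2*z^2 + y^2*z^2 + 3*x*y*z - y^2 - z^2 + 2
tr(a b a^3 b a^2 b a b) = tr(a) * tr(b a^2 b a b a b a^2) - tr(b a^2 b a b a b a)   [square of a] = x^3*z^4 - 2*x^2*y*z^3 - 2*x^3*z^2 + x*y^2*z^2 - x*z^4 + 3*x^2*y*z + y*z^3 - x*y^2 + 2*x*z^2 - 2*y*z + x
apply: tr(a b a^2 b a b^-1 a b a^2) = tr(a b a^3 b a^2 b a) * tr(b) - tr(a b a^3 b a^2 b a b)   [inverse elimination on b] = x^4*y*z^3 - 3*x^3*y^2*z^2 - x^3*z^4 + 3*x^2*y^3*z + x^2*y*z^3 + 2*x^3*z^2 - x*y^4 + x*y^2*z^2 + x*z^4 - 5*x^2*y*z - y^3*z - y*z^3 + 3*x*y^2 - 2*x*z^2 + 3*y*z - x
tr(a^2) = tr(a) * tr(a) - tr(1)   [square of a] = x^2 - 2
tr(a b^2 a) = tr(b) * tr(a^2 b) - tr(a^2)   [square of b] = x*y*z - x^2 - y^2 + 2
use: tr(b a b^2 a b) = tr(b) * tr(a b^2 a b) - tr(a b^2 a)   [square of b] = y^2*z^2 - 2*x*y*z + x^2 - 2
tr(b a^2 b a b^2 a) = tr(a) * tr(b a b^2 a b a) - tr(b a b^2 a b)   [square of a] = x*y*z^3 - x^2*z^2 - y^2*z^2 + 2
use: tr(b a b^3) = tr(b) * tr(b a b^2) - tr(b a b)   [square of b] = y^3*z - x*y^2 - 2*y*z + x
apply: tr(b a^2 b a b^2) = tr(a) * tr(b a b^3 a) - tr(b a b^3)   [square of a] = x*y^2*z^2 - x^2*y*z - y^3*z - x*z^2 + 2*y*z + x
tr(b a^2 b a^2 b a b) = tr(a) * tr(b a^2 b a b^2 a) - tr(b a^2 b a b^2)   [square of a] = x^2*y*z^3 - x^3*z^2 - 2*x*y^2*z^2 + x^2*y*z + y^3*z + x*z^2 - 2*y*z + x
use: tr(a b a^2 b a b a^2 b a) = tr(a) * tr(b a^2 b a^2 b a b a) - tr(b a^2 b a^2 b a b)   [square of a] = x^3*z^4 - 3*x^2*y*z^3 - x^3*z^2 + 3*x*y^2*z^2 + 2*x^2*y*z - y^3*z - x*y^2 - 2*x*z^2 + 2*y*z + x
tr(b a b a b a b a b a) = tr(a b a b a b) * tr(a b a b) - tr(b a)   [split at a repeated a] = z^5 - 5*z^3 + 5*z
tr(b a b a b a b a b) = tr(b) * tr(a b a b a b a b) - tr(a b a b a b a)   [square of b] = y*z^4 - x*z^3 - 3*y*z^2 + 2*x*z + y
use: tr(b a b a b a^2 b a b a) = tr(a) * tr(b a b a b a b a b a) - tr(b a b a b a b a b)   [square of a] = x*z^5 - y*z^4 - 4*x*z^3 + 3*y*z^2 + 3*x*z - y
tr(b a b^2 a b a b) = tr(b) * tr(a b a b^2 a b) - tr(a b a b^2 a)   [square of b] = y^2*z^3 - 2*x*y*z^2 + x^2*z - y^2*z + x*y - z
tr(b a b a b a^2 b a b) = tr(a) * tr(b a b^2 a b a b a) - tr(b a b^2 a b a b)   [square of a] = x*y*z^4 - x^2*z^3 - y^2*z^3 - x*y*z^2 + x^2*z + y^2*z + z
tr(a b a^2 b a b a^2 b a b) = tr(a) * tr(b a b a b a^2 b a b a) - tr(b a b a b a^2 b a b)   [square of a] = x^2*z^5 - 2*x*y*z^4 - 3*x^2*z^3 + y^2*z^3 + 4*x*y*z^2 + 2*x^2*z - y^2*z - x*y - z
apply: tr(a b a^2 b a b^-1 a b a^2 b) = tr(a b a^2 b a b a^2 b a) * tr(b) - tr(a b a^2 b a b a^2 b a b)   [inverse elimination on b] = x^3*y*z^4 - 3*x^2*y^2*z^3 - x^2*z^5 - x^3*y*z^2 + 3*x*y^3*z^2 + 2*x*y*z^4 + 2*x^2*y^2*z + 3*x^2*z^3 - y^4*z - y^2*z^3 - x*y^3 - 6*x*y*z^2 - 2*x^2*z + 3*y^2*z + 2*x*y + z
use: tr(a b^-1 a b a^2 b^-1 a b a^2 b) = tr(a b a^2 b a b^-1 a b a^2) * tr(b) - tr(a b a^2 b a b^-1 a b a^2 b)   [inverse elimination on b] = x^4*y^2*z^3 - 3*x^3*y^3*z^2 - 2*x^3*y*z^4 + 3*x^2*y^4*z + 4*x^2*y^2*z^3 + x^2*z^5 + 3*x^3*y*z^2 - x*y^5 - 2*x*y^3*z^2 - x*y*z^4 - 7*x^2*y^2*z - 3*x^2*z^3 + 4*x*y^3 + 4*x*y*z^2 + 2*x^2*z - 3*x*y - z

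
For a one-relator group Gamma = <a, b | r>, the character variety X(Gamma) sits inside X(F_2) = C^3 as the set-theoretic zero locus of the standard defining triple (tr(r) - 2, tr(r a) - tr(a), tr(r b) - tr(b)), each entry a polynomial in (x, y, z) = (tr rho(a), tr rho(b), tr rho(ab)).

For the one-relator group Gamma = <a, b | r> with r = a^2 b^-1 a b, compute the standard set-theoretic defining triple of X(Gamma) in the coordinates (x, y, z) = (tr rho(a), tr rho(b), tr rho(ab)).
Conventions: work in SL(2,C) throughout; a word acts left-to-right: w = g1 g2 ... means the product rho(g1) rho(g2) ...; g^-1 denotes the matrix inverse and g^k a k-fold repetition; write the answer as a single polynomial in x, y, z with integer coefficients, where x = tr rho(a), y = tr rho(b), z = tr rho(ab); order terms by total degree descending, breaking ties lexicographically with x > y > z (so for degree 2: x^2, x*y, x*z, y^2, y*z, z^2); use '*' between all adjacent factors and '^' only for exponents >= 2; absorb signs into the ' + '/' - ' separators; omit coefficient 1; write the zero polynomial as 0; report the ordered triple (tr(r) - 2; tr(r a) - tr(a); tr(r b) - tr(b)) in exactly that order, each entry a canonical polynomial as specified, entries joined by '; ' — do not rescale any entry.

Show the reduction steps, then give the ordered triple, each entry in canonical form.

x^2*y*z - x*y^2 - x*z^2 + x - 2; x^3*y*z - x^2*y^2 - x^2*z^2 - x*y*z + x^2 + y^2 + z^2 - x - 2; x^2*y^2*z - x^3*y - x*y^3 - x*y*z^2 + x^2*z + 3*x*y - y - z

tr(b a^2) = tr(a)*tr(b a) - tr(b) = x*z - y
tr(a b a^2) = tr(a)*tr(b a^2) - tr(b a) = x^2*z - x*y - z
tr(b a b a) = tr(b a)*tr(b a) - tr(1) = z^2 - 2
so tr(b a b) = tr(b)*tr(a b) - tr(a) = y*z - x
so tr(a b a^2 b) = tr(a)*tr(b a b a) - tr(b a b) = x*z^2 - y*z - x
tr(a^2 b^-1 a b) = tr(a b a^2)*tr(b) - tr(a b a^2 b) = x^2*y*z - x*y^2 - x*z^2 + x
tr(a b a^3) = tr(a)*tr(a b a^2) - tr(a b a)   [square of a] = x^3*z - x^2*y - 2*x*z + y
reduce: tr(a b a^3 b) = tr(a)*tr(a b a b a) - tr(a b a b)   [square of a] = x^2*z^2 - x*y*z - x^2 - z^2 + 2
tr(a^2 b^-1 a b a) = tr(a b a^3)*tr(b) - tr(a b a^3 b)   [inverse elimination on b] = x^3*y*z - x^2*y^2 - x^2*z^2 - x*y*z + x^2 + y^2 + z^2 - 2
so tr(b^2) = tr(b)*tr(b) - tr(1)  (reduce the b square) = y^2 - 2
tr(a b^2 a) = tr(a)*tr(b^2 a) - tr(b^2)  (reduce the a square) = x*y*z - x^2 - y^2 + 2
tr(a b^2 a^2) = tr(a)*tr(a b^2 a) - tr(a b^2)  (reduce the a square) = x^2*y*z - x^3 - x*y^2 - y*z + 3*x
reduce: tr(a b^2 a^2 b) = tr(b)*tr(a^2 b a b) - tr(a^2 b a)  (reduce the b square) = x*y*z^2 - x^2*z - y^2*z + z
so tr(a^2 b^-1 a b^2) = tr(a b^2 a^2)*tr(b) - tr(a b^2 a^2 b)  (eliminate b^-1) = x^2*y^2*z - x^3*y - x*y^3 - x*y*z^2 + x^2*z + 3*x*y - z
assemble the triple (tr(r) - 2; tr(r a) - x; tr(r b) - y)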